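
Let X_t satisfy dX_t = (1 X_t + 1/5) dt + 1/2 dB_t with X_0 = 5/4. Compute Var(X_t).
Var(X_t) = exp(2*t)/8 - 1/8

The variance V(t) = Var(X_t) satisfies V'(t) = 2 a V(t) + c^2 with V(0) = 0 (drift coefficient is linear in X, diffusion is constant). With a = 1, c = 1/2, the solution is
  V(t) = (c^2 / (2 a)) * (exp(2 a t) - 1)
       = ((1/2)^2 / (2*1)) * (exp(2 t) - 1)
       = exp(2*t)/8 - 1/8.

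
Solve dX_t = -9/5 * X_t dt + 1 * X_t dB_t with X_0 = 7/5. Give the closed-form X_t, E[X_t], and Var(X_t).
X_t = 7/5 * exp((-23/10) t + (1) B_t); E[X_t] = 7*exp(-9*t/5)/5; Var(X_t) = (49*exp(t) - 49)*exp(-18*t/5)/25

For GBM dX = mu X dt + sigma X dB with X_0 = x_0, apply Itô to Y = log X: dY = (mu - sigma^2/2) dt + sigma dB, so Y_t = log(x_0) + (mu - sigma^2/2) t + sigma B_t and hence X_t = x_0 * exp((mu - sigma^2/2) t + sigma B_t).
With mu = -9/5, sigma = 1, x_0 = 7/5, this gives:
  X_t = 7/5 * exp((-23/10) * t + (1) * B_t).
Since sigma*B_t ~ Normal(0, sigma^2 t), E[exp(sigma*B_t)] = exp(sigma^2 t / 2); so E[X_t] = x_0 * exp((mu - sigma^2/2) t) * exp(sigma^2 t / 2) = x_0 * exp(mu t) = 7*exp(-9*t/5)/5.
Var(X_t) = E[X_t^2] - (E[X_t])^2 = x_0^2 * exp(2 mu t) * (exp(sigma^2 t) - 1) = (49*exp(t) - 49)*exp(-18*t/5)/25.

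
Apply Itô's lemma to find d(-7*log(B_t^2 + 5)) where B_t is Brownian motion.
d(-7*log(B_t^2 + 5)) = (7*(B_t^2 - 5)/(B_t^2 + 5)^2) dt + (-14*B_t/(B_t^2 + 5)) dB_t

Itô's formula for f(B_t) gives d f(B_t) = f'(B_t) dB_t + (1/2) f''(B_t) dt. Compute derivatives of f(x) = -7*log(x^2 + 5):
  f'(x)  = -14*x/(x^2 + 5)
  f''(x) = 14*(x^2 - 5)/(x^2 + 5)^2
Substitute x = B_t and multiply the f'' term by 1/2:
  drift     = (1/2) * (14*(x^2 - 5)/(x^2 + 5)^2) evaluated at B_t = 7*(B_t^2 - 5)/(B_t^2 + 5)^2
  diffusion = (-14*x/(x^2 + 5)) evaluated at B_t = -14*B_t/(B_t^2 + 5)
Therefore d(-7*log(B_t^2 + 5)) = (7*(B_t^2 - 5)/(B_t^2 + 5)^2) dt + (-14*B_t/(B_t^2 + 5)) dB_t.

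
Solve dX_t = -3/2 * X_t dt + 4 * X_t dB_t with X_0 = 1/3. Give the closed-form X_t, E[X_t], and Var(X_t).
X_t = 1/3 * exp((-19/2) t + (4) B_t); E[X_t] = exp(-3*t/2)/3; Var(X_t) = (exp(16*t) - 1)*exp(-3*t)/9

For GBM dX = mu X dt + sigma X dB with X_0 = x_0, apply Itô to Y = log X: dY = (mu - sigma^2/2) dt + sigma dB, so Y_t = log(x_0) + (mu - sigma^2/2) t + sigma B_t and hence X_t = x_0 * exp((mu - sigma^2/2) t + sigma B_t).
With mu = -3/2, sigma = 4, x_0 = 1/3, this gives:
  X_t = 1/3 * exp((-19/2) * t + (4) * B_t).
Since sigma*B_t ~ Normal(0, sigma^2 t), E[exp(sigma*B_t)] = exp(sigma^2 t / 2); so E[X_t] = x_0 * exp((mu - sigma^2/2) t) * exp(sigma^2 t / 2) = x_0 * exp(mu t) = exp(-3*t/2)/3.
Var(X_t) = E[X_t^2] - (E[X_t])^2 = x_0^2 * exp(2 mu t) * (exp(sigma^2 t) - 1) = (exp(16*t) - 1)*exp(-3*t)/9.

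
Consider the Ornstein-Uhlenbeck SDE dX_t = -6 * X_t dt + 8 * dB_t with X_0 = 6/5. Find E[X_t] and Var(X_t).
E[X_t] = 6*exp(-6*t)/5; Var(X_t) = 16/3 - 16*exp(-12*t)/3

The OU SDE dX = -theta X dt + sigma dB admits the integrating factor exp(theta t): d(exp(theta t) X_t) = sigma exp(theta t) dB_t. Integrating from 0 to t:
  X_t = x_0 * exp(-theta t) + sigma * int_0^t exp(-theta (t-s)) dB_s.
The Itô integral has mean 0 and (by the Itô isometry) variance sigma^2 * int_0^t exp(-2 theta (t - s)) ds = sigma^2 * (1 - exp(-2 theta t)) / (2 theta).
With theta = 6, sigma = 8, x_0 = 6/5:
  E[X_t] = 6/5 * exp(-6 t) = 6*exp(-6*t)/5
  Var(X_t) = (8)^2 * (1 - exp(-2*6 t)) / (2 * 6) = 16/3 - 16*exp(-12*t)/3.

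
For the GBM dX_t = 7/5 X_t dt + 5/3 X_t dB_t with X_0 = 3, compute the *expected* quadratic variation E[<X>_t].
E[<X>_t] = 1125*exp(251*t/45)/251 - 1125/251

<X>_t = int_0^t ((5/3) * X_s)^2 ds. Taking expectation inside the integral: E[<X>_t] = (5/3)^2 * int_0^t E[X_s^2] ds. For GBM, E[X_s^2] = x_0^2 * exp((2 mu + sigma^2) s). Integrating:
  E[<X>_t] = (5/3)^2 * 3^2 * (exp((2*(7/5) + (5/3)^2) t) - 1) / (2*(7/5) + (5/3)^2)
           = (5/3)^2 * 3^2 * (exp((251/45) t) - 1) / (251/45) = 1125*exp(251*t/45)/251 - 1125/251.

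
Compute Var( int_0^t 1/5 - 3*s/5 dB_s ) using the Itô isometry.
Var = t*(3*t^2 - 3*t + 1)/25

The Itô integral of a deterministic integrand f(s) has mean 0 because each increment f(s) * (B_{s+ds} - B_s) has mean 0. By the Itô isometry:
  Var( int_0^t f(s) dB_s ) = E[ (int_0^t f(s) dB_s)^2 ] = int_0^t f(s)^2 ds.
Here f(s) = 1/5 - 3*s/5, so f(s)^2 = (3*s - 1)^2/25. Integrate:
  int_0^t ((3*s - 1)^2/25) ds = t*(3*t^2 - 3*t + 1)/25.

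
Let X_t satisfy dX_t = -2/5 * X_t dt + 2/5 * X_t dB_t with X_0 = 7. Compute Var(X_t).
Var(X_t) = (49*exp(4*t/25) - 49)*exp(-4*t/5)

For GBM dX = mu X dt + sigma X dB with X_0 = x_0, apply Itô to Y = log X: dY = (mu - sigma^2/2) dt + sigma dB, so Y_t = log(x_0) + (mu - sigma^2/2) t + sigma B_t and hence X_t = x_0 * exp((mu - sigma^2/2) t + sigma B_t).
With mu = -2/5, sigma = 2/5, x_0 = 7, this gives:
  X_t = 7 * exp((-12/25) * t + (2/5) * B_t).
Since sigma*B_t ~ Normal(0, sigma^2 t), E[exp(sigma*B_t)] = exp(sigma^2 t / 2); so E[X_t] = x_0 * exp((mu - sigma^2/2) t) * exp(sigma^2 t / 2) = x_0 * exp(mu t) = 7*exp(-2*t/5).
Var(X_t) = E[X_t^2] - (E[X_t])^2 = x_0^2 * exp(2 mu t) * (exp(sigma^2 t) - 1) = (49*exp(4*t/25) - 49)*exp(-4*t/5).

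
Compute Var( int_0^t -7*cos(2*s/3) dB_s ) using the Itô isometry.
Var = 49*t/2 + 147*sin(4*t/3)/8

The Itô integral of a deterministic integrand f(s) has mean 0 because each increment f(s) * (B_{s+ds} - B_s) has mean 0. By the Itô isometry:
  Var( int_0^t f(s) dB_s ) = E[ (int_0^t f(s) dB_s)^2 ] = int_0^t f(s)^2 ds.
Here f(s) = -7*cos(2*s/3), so f(s)^2 = 49*cos(2*s/3)^2. Integrate:
  int_0^t (49*cos(2*s/3)^2) ds = 49*t/2 + 147*sin(4*t/3)/8.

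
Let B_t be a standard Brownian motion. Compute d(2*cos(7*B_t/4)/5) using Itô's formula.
d(2*cos(7*B_t/4)/5) = (-49*cos(7*B_t/4)/80) dt + (-7*sin(7*B_t/4)/10) dB_t

Itô's formula for f(B_t) gives d f(B_t) = f'(B_t) dB_t + (1/2) f''(B_t) dt. Compute derivatives of f(x) = 2*cos(7*x/4)/5:
  f'(x)  = -7*sin(7*x/4)/10
  f''(x) = -49*cos(7*x/4)/40
Substitute x = B_t and multiply the f'' term by 1/2:
  drift     = (1/2) * (-49*cos(7*x/4)/40) evaluated at B_t = -49*cos(7*B_t/4)/80
  diffusion = (-7*sin(7*x/4)/10) evaluated at B_t = -7*sin(7*B_t/4)/10
Therefore d(2*cos(7*B_t/4)/5) = (-49*cos(7*B_t/4)/80) dt + (-7*sin(7*B_t/4)/10) dB_t.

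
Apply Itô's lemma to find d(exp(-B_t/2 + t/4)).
d(exp(-B_t/2 + t/4)) = (3*exp(-B_t/2 + t/4)/8) dt + (-exp(-B_t/2 + t/4)/2) dB_t

Itô's formula for f(t, x): d f(t, B_t) = (f_t + (1/2) f_xx) dt + f_x dB_t. Compute partials of f(t, x) = exp(t/4 - x/2):
  f_t(t,x)  = exp(t/4 - x/2)/4
  f_x(t,x)  = -exp(t/4 - x/2)/2
  f_xx(t,x) = exp(t/4 - x/2)/4
Assemble drift = f_t + (1/2) f_xx = 3*exp(t/4 - x/2)/8 and diffusion = f_x = -exp(t/4 - x/2)/2. Substituting x = B_t:
  d(exp(-B_t/2 + t/4)) = (3*exp(-B_t/2 + t/4)/8) dt + (-exp(-B_t/2 + t/4)/2) dB_t.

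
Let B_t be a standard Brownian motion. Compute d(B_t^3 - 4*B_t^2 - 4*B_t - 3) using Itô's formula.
d(B_t^3 - 4*B_t^2 - 4*B_t - 3) = (3*B_t - 4) dt + (3*B_t^2 - 8*B_t - 4) dB_t

Itô's formula for f(B_t) gives d f(B_t) = f'(B_t) dB_t + (1/2) f''(B_t) dt. Compute derivatives of f(x) = x^3 - 4*x^2 - 4*x - 3:
  f'(x)  = 3*x^2 - 8*x - 4
  f''(x) = 6*x - 8
Substitute x = B_t and multiply the f'' term by 1/2:
  drift     = (1/2) * (6*x - 8) evaluated at B_t = 3*B_t - 4
  diffusion = (3*x^2 - 8*x - 4) evaluated at B_t = 3*B_t^2 - 8*B_t - 4
Therefore d(B_t^3 - 4*B_t^2 - 4*B_t - 3) = (3*B_t - 4) dt + (3*B_t^2 - 8*B_t - 4) dB_t.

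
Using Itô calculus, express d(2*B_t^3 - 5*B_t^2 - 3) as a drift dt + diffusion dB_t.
d(2*B_t^3 - 5*B_t^2 - 3) = (6*B_t - 5) dt + (2*B_t*(3*B_t - 5)) dB_t

Itô's formula for f(B_t) gives d f(B_t) = f'(B_t) dB_t + (1/2) f''(B_t) dt. Compute derivatives of f(x) = 2*x^3 - 5*x^2 - 3:
  f'(x)  = 2*x*(3*x - 5)
  f''(x) = 12*x - 10
Substitute x = B_t and multiply the f'' term by 1/2:
  drift     = (1/2) * (12*x - 10) evaluated at B_t = 6*B_t - 5
  diffusion = (2*x*(3*x - 5)) evaluated at B_t = 2*B_t*(3*B_t - 5)
Therefore d(2*B_t^3 - 5*B_t^2 - 3) = (6*B_t - 5) dt + (2*B_t*(3*B_t - 5)) dB_t.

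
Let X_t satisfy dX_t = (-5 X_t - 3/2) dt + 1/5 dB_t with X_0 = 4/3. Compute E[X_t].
E[X_t] = -3/10 + 49*exp(-5*t)/30

Taking expectations and using E[dB_t] = 0, the mean m(t) = E[X_t] satisfies the ODE m'(t) = a m(t) + b with m(0) = x_0. With a = -5, b = -3/2, x_0 = 4/3, the solution is
  m(t) = x_0 * exp(a t) + (b/a) * (exp(a t) - 1)
       = (4/3) * exp((-5) t) + ((-3/2)/(-5)) * (exp((-5) t) - 1)
       = -3/10 + 49*exp(-5*t)/30.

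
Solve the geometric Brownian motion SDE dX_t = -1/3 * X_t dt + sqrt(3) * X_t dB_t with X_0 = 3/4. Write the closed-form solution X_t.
X_t = 3/4 * exp((-11/6) * t + (sqrt(3)) * B_t)

For GBM dX = mu X dt + sigma X dB with X_0 = x_0, apply Itô to Y = log X: dY = (mu - sigma^2/2) dt + sigma dB, so Y_t = log(x_0) + (mu - sigma^2/2) t + sigma B_t and hence X_t = x_0 * exp((mu - sigma^2/2) t + sigma B_t).
With mu = -1/3, sigma = sqrt(3), x_0 = 3/4, this gives:
  X_t = 3/4 * exp((-11/6) * t + (sqrt(3)) * B_t).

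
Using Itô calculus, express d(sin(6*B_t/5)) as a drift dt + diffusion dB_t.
d(sin(6*B_t/5)) = (-18*sin(6*B_t/5)/25) dt + (6*cos(6*B_t/5)/5) dB_t

Itô's formula for f(B_t) gives d f(B_t) = f'(B_t) dB_t + (1/2) f''(B_t) dt. Compute derivatives of f(x) = sin(6*x/5):
  f'(x)  = 6*cos(6*x/5)/5
  f''(x) = -36*sin(6*x/5)/25
Substitute x = B_t and multiply the f'' term by 1/2:
  drift     = (1/2) * (-36*sin(6*x/5)/25) evaluated at B_t = -18*sin(6*B_t/5)/25
  diffusion = (6*cos(6*x/5)/5) evaluated at B_t = 6*cos(6*B_t/5)/5
Therefore d(sin(6*B_t/5)) = (-18*sin(6*B_t/5)/25) dt + (6*cos(6*B_t/5)/5) dB_t.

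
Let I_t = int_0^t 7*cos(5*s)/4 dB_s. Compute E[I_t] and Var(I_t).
E[I_t] = 0; Var(I_t) = 49*t/32 + 49*sin(10*t)/320

The Itô integral of a deterministic integrand f(s) has mean 0 because each increment f(s) * (B_{s+ds} - B_s) has mean 0. By the Itô isometry:
  Var( int_0^t f(s) dB_s ) = E[ (int_0^t f(s) dB_s)^2 ] = int_0^t f(s)^2 ds.
Here f(s) = 7*cos(5*s)/4, so f(s)^2 = 49*cos(5*s)^2/16. Integrate:
  int_0^t (49*cos(5*s)^2/16) ds = 49*t/32 + 49*sin(10*t)/320.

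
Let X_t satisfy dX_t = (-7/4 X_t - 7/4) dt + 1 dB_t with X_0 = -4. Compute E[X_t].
E[X_t] = -1 - 3*exp(-7*t/4)

Taking expectations and using E[dB_t] = 0, the mean m(t) = E[X_t] satisfies the ODE m'(t) = a m(t) + b with m(0) = x_0. With a = -7/4, b = -7/4, x_0 = -4, the solution is
  m(t) = x_0 * exp(a t) + (b/a) * (exp(a t) - 1)
       = (-4) * exp((-7/4) t) + ((-7/4)/(-7/4)) * (exp((-7/4) t) - 1)
       = -1 - 3*exp(-7*t/4).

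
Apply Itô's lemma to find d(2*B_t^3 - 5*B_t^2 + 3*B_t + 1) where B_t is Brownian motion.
d(2*B_t^3 - 5*B_t^2 + 3*B_t + 1) = (6*B_t - 5) dt + (6*B_t^2 - 10*B_t + 3) dB_t

Itô's formula for f(B_t) gives d f(B_t) = f'(B_t) dB_t + (1/2) f''(B_t) dt. Compute derivatives of f(x) = 2*x^3 - 5*x^2 + 3*x + 1:
  f'(x)  = 6*x^2 - 10*x + 3
  f''(x) = 12*x - 10
Substitute x = B_t and multiply the f'' term by 1/2:
  drift     = (1/2) * (12*x - 10) evaluated at B_t = 6*B_t - 5
  diffusion = (6*x^2 - 10*x + 3) evaluated at B_t = 6*B_t^2 - 10*B_t + 3
Therefore d(2*B_t^3 - 5*B_t^2 + 3*B_t + 1) = (6*B_t - 5) dt + (6*B_t^2 - 10*B_t + 3) dB_t.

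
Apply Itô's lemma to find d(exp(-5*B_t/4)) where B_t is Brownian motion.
d(exp(-5*B_t/4)) = (25*exp(-5*B_t/4)/32) dt + (-5*exp(-5*B_t/4)/4) dB_t

Itô's formula for f(B_t) gives d f(B_t) = f'(B_t) dB_t + (1/2) f''(B_t) dt. Compute derivatives of f(x) = exp(-5*x/4):
  f'(x)  = -5*exp(-5*x/4)/4
  f''(x) = 25*exp(-5*x/4)/16
Substitute x = B_t and multiply the f'' term by 1/2:
  drift     = (1/2) * (25*exp(-5*x/4)/16) evaluated at B_t = 25*exp(-5*B_t/4)/32
  diffusion = (-5*exp(-5*x/4)/4) evaluated at B_t = -5*exp(-5*B_t/4)/4
Therefore d(exp(-5*B_t/4)) = (25*exp(-5*B_t/4)/32) dt + (-5*exp(-5*B_t/4)/4) dB_t.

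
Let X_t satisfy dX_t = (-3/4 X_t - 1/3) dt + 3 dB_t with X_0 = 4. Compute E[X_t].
E[X_t] = -4/9 + 40*exp(-3*t/4)/9

Taking expectations and using E[dB_t] = 0, the mean m(t) = E[X_t] satisfies the ODE m'(t) = a m(t) + b with m(0) = x_0. With a = -3/4, b = -1/3, x_0 = 4, the solution is
  m(t) = x_0 * exp(a t) + (b/a) * (exp(a t) - 1)
       = 4 * exp((-3/4) t) + ((-1/3)/(-3/4)) * (exp((-3/4) t) - 1)
       = -4/9 + 40*exp(-3*t/4)/9.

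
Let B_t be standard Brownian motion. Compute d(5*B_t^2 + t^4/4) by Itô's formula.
d(5*B_t^2 + t^4/4) = (t^3 + 5) dt + (10*B_t) dB_t

Itô's formula for f(t, x): d f(t, B_t) = (f_t + (1/2) f_xx) dt + f_x dB_t. Compute partials of f(t, x) = t^4/4 + 5*x^2:
  f_t(t,x)  = t^3
  f_x(t,x)  = 10*x
  f_xx(t,x) = 10
Assemble drift = f_t + (1/2) f_xx = t^3 + 5 and diffusion = f_x = 10*x. Substituting x = B_t:
  d(5*B_t^2 + t^4/4) = (t^3 + 5) dt + (10*B_t) dB_t.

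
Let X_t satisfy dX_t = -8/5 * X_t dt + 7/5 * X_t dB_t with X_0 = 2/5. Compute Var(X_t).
Var(X_t) = (4*exp(49*t/25) - 4)*exp(-16*t/5)/25

For GBM dX = mu X dt + sigma X dB with X_0 = x_0, apply Itô to Y = log X: dY = (mu - sigma^2/2) dt + sigma dB, so Y_t = log(x_0) + (mu - sigma^2/2) t + sigma B_t and hence X_t = x_0 * exp((mu - sigma^2/2) t + sigma B_t).
With mu = -8/5, sigma = 7/5, x_0 = 2/5, this gives:
  X_t = 2/5 * exp((-129/50) * t + (7/5) * B_t).
Since sigma*B_t ~ Normal(0, sigma^2 t), E[exp(sigma*B_t)] = exp(sigma^2 t / 2); so E[X_t] = x_0 * exp((mu - sigma^2/2) t) * exp(sigma^2 t / 2) = x_0 * exp(mu t) = 2*exp(-8*t/5)/5.
Var(X_t) = E[X_t^2] - (E[X_t])^2 = x_0^2 * exp(2 mu t) * (exp(sigma^2 t) - 1) = (4*exp(49*t/25) - 4)*exp(-16*t/5)/25.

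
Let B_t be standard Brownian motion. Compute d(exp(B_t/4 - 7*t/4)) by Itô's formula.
d(exp(B_t/4 - 7*t/4)) = (-55*exp(B_t/4 - 7*t/4)/32) dt + (exp(B_t/4 - 7*t/4)/4) dB_t

Itô's formula for f(t, x): d f(t, B_t) = (f_t + (1/2) f_xx) dt + f_x dB_t. Compute partials of f(t, x) = exp(-7*t/4 + x/4):
  f_t(t,x)  = -7*exp(-7*t/4 + x/4)/4
  f_x(t,x)  = exp(-7*t/4 + x/4)/4
  f_xx(t,x) = exp(-7*t/4 + x/4)/16
Assemble drift = f_t + (1/2) f_xx = -55*exp(-7*t/4 + x/4)/32 and diffusion = f_x = exp(-7*t/4 + x/4)/4. Substituting x = B_t:
  d(exp(B_t/4 - 7*t/4)) = (-55*exp(B_t/4 - 7*t/4)/32) dt + (exp(B_t/4 - 7*t/4)/4) dB_t.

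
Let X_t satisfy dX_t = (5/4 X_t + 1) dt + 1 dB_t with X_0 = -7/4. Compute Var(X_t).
Var(X_t) = 2*exp(5*t/2)/5 - 2/5

The variance V(t) = Var(X_t) satisfies V'(t) = 2 a V(t) + c^2 with V(0) = 0 (drift coefficient is linear in X, diffusion is constant). With a = 5/4, c = 1, the solution is
  V(t) = (c^2 / (2 a)) * (exp(2 a t) - 1)
       = (1^2 / (2*(5/4))) * (exp((5/2) t) - 1)
       = 2*exp(5*t/2)/5 - 2/5.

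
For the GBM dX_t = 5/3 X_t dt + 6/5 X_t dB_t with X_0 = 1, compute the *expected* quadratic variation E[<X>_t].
E[<X>_t] = 54*exp(358*t/75)/179 - 54/179

<X>_t = int_0^t ((6/5) * X_s)^2 ds. Taking expectation inside the integral: E[<X>_t] = (6/5)^2 * int_0^t E[X_s^2] ds. For GBM, E[X_s^2] = x_0^2 * exp((2 mu + sigma^2) s). Integrating:
  E[<X>_t] = (6/5)^2 * 1^2 * (exp((2*(5/3) + (6/5)^2) t) - 1) / (2*(5/3) + (6/5)^2)
           = (6/5)^2 * 1^2 * (exp((358/75) t) - 1) / (358/75) = 54*exp(358*t/75)/179 - 54/179.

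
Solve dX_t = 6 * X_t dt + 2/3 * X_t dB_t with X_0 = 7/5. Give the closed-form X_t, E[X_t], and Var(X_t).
X_t = 7/5 * exp((52/9) t + (2/3) B_t); E[X_t] = 7*exp(6*t)/5; Var(X_t) = 49*(exp(4*t/9) - 1)*exp(12*t)/25

For GBM dX = mu X dt + sigma X dB with X_0 = x_0, apply Itô to Y = log X: dY = (mu - sigma^2/2) dt + sigma dB, so Y_t = log(x_0) + (mu - sigma^2/2) t + sigma B_t and hence X_t = x_0 * exp((mu - sigma^2/2) t + sigma B_t).
With mu = 6, sigma = 2/3, x_0 = 7/5, this gives:
  X_t = 7/5 * exp((52/9) * t + (2/3) * B_t).
Since sigma*B_t ~ Normal(0, sigma^2 t), E[exp(sigma*B_t)] = exp(sigma^2 t / 2); so E[X_t] = x_0 * exp((mu - sigma^2/2) t) * exp(sigma^2 t / 2) = x_0 * exp(mu t) = 7*exp(6*t)/5.
Var(X_t) = E[X_t^2] - (E[X_t])^2 = x_0^2 * exp(2 mu t) * (exp(sigma^2 t) - 1) = 49*(exp(4*t/9) - 1)*exp(12*t)/25.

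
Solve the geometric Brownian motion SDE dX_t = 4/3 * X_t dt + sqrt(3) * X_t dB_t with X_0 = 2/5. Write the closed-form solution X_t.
X_t = 2/5 * exp((-1/6) * t + (sqrt(3)) * B_t)

For GBM dX = mu X dt + sigma X dB with X_0 = x_0, apply Itô to Y = log X: dY = (mu - sigma^2/2) dt + sigma dB, so Y_t = log(x_0) + (mu - sigma^2/2) t + sigma B_t and hence X_t = x_0 * exp((mu - sigma^2/2) t + sigma B_t).
With mu = 4/3, sigma = sqrt(3), x_0 = 2/5, this gives:
  X_t = 2/5 * exp((-1/6) * t + (sqrt(3)) * B_t).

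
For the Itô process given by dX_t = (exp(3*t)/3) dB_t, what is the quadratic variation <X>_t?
<X>_t = exp(6*t)/54 - 1/54

For an Itô process dX_t = a(t) dt + b(t) dB_t, the quadratic variation is <X>_t = int_0^t b(s)^2 ds (the drift term does not contribute). Here b(s) = exp(3*s)/3, so
  b(s)^2 = exp(6*s)/9.
Integrating from 0 to t:
  <X>_t = int_0^t (exp(6*s)/9) ds = exp(6*t)/54 - 1/54.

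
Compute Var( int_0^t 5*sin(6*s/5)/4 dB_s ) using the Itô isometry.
Var = 25*t/32 - 125*sin(12*t/5)/384

The Itô integral of a deterministic integrand f(s) has mean 0 because each increment f(s) * (B_{s+ds} - B_s) has mean 0. By the Itô isometry:
  Var( int_0^t f(s) dB_s ) = E[ (int_0^t f(s) dB_s)^2 ] = int_0^t f(s)^2 ds.
Here f(s) = 5*sin(6*s/5)/4, so f(s)^2 = 25*sin(6*s/5)^2/16. Integrate:
  int_0^t (25*sin(6*s/5)^2/16) ds = 25*t/32 - 125*sin(12*t/5)/384.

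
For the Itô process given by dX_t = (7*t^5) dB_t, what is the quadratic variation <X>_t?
<X>_t = 49*t^11/11

For an Itô process dX_t = a(t) dt + b(t) dB_t, the quadratic variation is <X>_t = int_0^t b(s)^2 ds (the drift term does not contribute). Here b(s) = 7*s^5, so
  b(s)^2 = 49*s^10.
Integrating from 0 to t:
  <X>_t = int_0^t (49*s^10) ds = 49*t^11/11.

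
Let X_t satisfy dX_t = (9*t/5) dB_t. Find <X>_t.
<X>_t = 27*t^3/25

For an Itô process dX_t = a(t) dt + b(t) dB_t, the quadratic variation is <X>_t = int_0^t b(s)^2 ds (the drift term does not contribute). Here b(s) = 9*s/5, so
  b(s)^2 = 81*s^2/25.
Integrating from 0 to t:
  <X>_t = int_0^t (81*s^2/25) ds = 27*t^3/25.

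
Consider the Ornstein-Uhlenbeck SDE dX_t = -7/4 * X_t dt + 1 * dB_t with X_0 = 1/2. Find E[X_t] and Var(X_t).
E[X_t] = exp(-7*t/4)/2; Var(X_t) = 2/7 - 2*exp(-7*t/2)/7

The OU SDE dX = -theta X dt + sigma dB admits the integrating factor exp(theta t): d(exp(theta t) X_t) = sigma exp(theta t) dB_t. Integrating from 0 to t:
  X_t = x_0 * exp(-theta t) + sigma * int_0^t exp(-theta (t-s)) dB_s.
The Itô integral has mean 0 and (by the Itô isometry) variance sigma^2 * int_0^t exp(-2 theta (t - s)) ds = sigma^2 * (1 - exp(-2 theta t)) / (2 theta).
With theta = 7/4, sigma = 1, x_0 = 1/2:
  E[X_t] = 1/2 * exp(-7/4 t) = exp(-7*t/4)/2
  Var(X_t) = (1)^2 * (1 - exp(-2*7/4 t)) / (2 * 7/4) = 2/7 - 2*exp(-7*t/2)/7.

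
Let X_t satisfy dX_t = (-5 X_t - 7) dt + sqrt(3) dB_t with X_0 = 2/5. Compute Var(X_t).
Var(X_t) = 3/10 - 3*exp(-10*t)/10

The variance V(t) = Var(X_t) satisfies V'(t) = 2 a V(t) + c^2 with V(0) = 0 (drift coefficient is linear in X, diffusion is constant). With a = -5, c = sqrt(3), the solution is
  V(t) = (c^2 / (2 a)) * (exp(2 a t) - 1)
       = (sqrt(3)^2 / (2*(-5))) * (exp((-10) t) - 1)
       = 3/10 - 3*exp(-10*t)/10.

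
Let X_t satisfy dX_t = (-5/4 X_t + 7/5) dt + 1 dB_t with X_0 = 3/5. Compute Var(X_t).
Var(X_t) = 2/5 - 2*exp(-5*t/2)/5

The variance V(t) = Var(X_t) satisfies V'(t) = 2 a V(t) + c^2 with V(0) = 0 (drift coefficient is linear in X, diffusion is constant). With a = -5/4, c = 1, the solution is
  V(t) = (c^2 / (2 a)) * (exp(2 a t) - 1)
       = (1^2 / (2*(-5/4))) * (exp((-5/2) t) - 1)
       = 2/5 - 2*exp(-5*t/2)/5.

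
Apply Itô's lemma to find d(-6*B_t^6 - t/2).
d(-6*B_t^6 - t/2) = (-90*B_t^4 - 1/2) dt + (-36*B_t^5) dB_t

Itô's formula for f(t, x): d f(t, B_t) = (f_t + (1/2) f_xx) dt + f_x dB_t. Compute partials of f(t, x) = -t/2 - 6*x^6:
  f_t(t,x)  = -1/2
  f_x(t,x)  = -36*x^5
  f_xx(t,x) = -180*x^4
Assemble drift = f_t + (1/2) f_xx = -90*x^4 - 1/2 and diffusion = f_x = -36*x^5. Substituting x = B_t:
  d(-6*B_t^6 - t/2) = (-90*B_t^4 - 1/2) dt + (-36*B_t^5) dB_t.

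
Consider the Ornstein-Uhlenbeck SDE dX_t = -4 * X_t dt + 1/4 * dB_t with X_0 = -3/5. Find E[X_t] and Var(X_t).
E[X_t] = -3*exp(-4*t)/5; Var(X_t) = 1/128 - exp(-8*t)/128

The OU SDE dX = -theta X dt + sigma dB admits the integrating factor exp(theta t): d(exp(theta t) X_t) = sigma exp(theta t) dB_t. Integrating from 0 to t:
  X_t = x_0 * exp(-theta t) + sigma * int_0^t exp(-theta (t-s)) dB_s.
The Itô integral has mean 0 and (by the Itô isometry) variance sigma^2 * int_0^t exp(-2 theta (t - s)) ds = sigma^2 * (1 - exp(-2 theta t)) / (2 theta).
With theta = 4, sigma = 1/4, x_0 = -3/5:
  E[X_t] = -3/5 * exp(-4 t) = -3*exp(-4*t)/5
  Var(X_t) = (1/4)^2 * (1 - exp(-2*4 t)) / (2 * 4) = 1/128 - exp(-8*t)/128.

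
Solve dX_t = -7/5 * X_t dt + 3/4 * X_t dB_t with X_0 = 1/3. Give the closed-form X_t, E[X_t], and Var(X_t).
X_t = 1/3 * exp((-269/160) t + (3/4) B_t); E[X_t] = exp(-7*t/5)/3; Var(X_t) = (exp(9*t/16) - 1)*exp(-14*t/5)/9

For GBM dX = mu X dt + sigma X dB with X_0 = x_0, apply Itô to Y = log X: dY = (mu - sigma^2/2) dt + sigma dB, so Y_t = log(x_0) + (mu - sigma^2/2) t + sigma B_t and hence X_t = x_0 * exp((mu - sigma^2/2) t + sigma B_t).
With mu = -7/5, sigma = 3/4, x_0 = 1/3, this gives:
  X_t = 1/3 * exp((-269/160) * t + (3/4) * B_t).
Since sigma*B_t ~ Normal(0, sigma^2 t), E[exp(sigma*B_t)] = exp(sigma^2 t / 2); so E[X_t] = x_0 * exp((mu - sigma^2/2) t) * exp(sigma^2 t / 2) = x_0 * exp(mu t) = exp(-7*t/5)/3.
Var(X_t) = E[X_t^2] - (E[X_t])^2 = x_0^2 * exp(2 mu t) * (exp(sigma^2 t) - 1) = (exp(9*t/16) - 1)*exp(-14*t/5)/9.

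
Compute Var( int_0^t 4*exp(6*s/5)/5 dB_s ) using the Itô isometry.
Var = 4*exp(12*t/5)/15 - 4/15

The Itô integral of a deterministic integrand f(s) has mean 0 because each increment f(s) * (B_{s+ds} - B_s) has mean 0. By the Itô isometry:
  Var( int_0^t f(s) dB_s ) = E[ (int_0^t f(s) dB_s)^2 ] = int_0^t f(s)^2 ds.
Here f(s) = 4*exp(6*s/5)/5, so f(s)^2 = 16*exp(12*s/5)/25. Integrate:
  int_0^t (16*exp(12*s/5)/25) ds = 4*exp(12*t/5)/15 - 4/15.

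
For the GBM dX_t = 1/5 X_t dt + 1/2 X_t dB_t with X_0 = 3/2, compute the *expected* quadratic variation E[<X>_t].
E[<X>_t] = 45*exp(13*t/20)/52 - 45/52

<X>_t = int_0^t ((1/2) * X_s)^2 ds. Taking expectation inside the integral: E[<X>_t] = (1/2)^2 * int_0^t E[X_s^2] ds. For GBM, E[X_s^2] = x_0^2 * exp((2 mu + sigma^2) s). Integrating:
  E[<X>_t] = (1/2)^2 * (3/2)^2 * (exp((2*(1/5) + (1/2)^2) t) - 1) / (2*(1/5) + (1/2)^2)
           = (1/2)^2 * (3/2)^2 * (exp((13/20) t) - 1) / (13/20) = 45*exp(13*t/20)/52 - 45/52.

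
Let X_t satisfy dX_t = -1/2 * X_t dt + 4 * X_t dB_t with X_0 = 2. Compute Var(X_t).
Var(X_t) = (4*exp(16*t) - 4)*exp(-t)

For GBM dX = mu X dt + sigma X dB with X_0 = x_0, apply Itô to Y = log X: dY = (mu - sigma^2/2) dt + sigma dB, so Y_t = log(x_0) + (mu - sigma^2/2) t + sigma B_t and hence X_t = x_0 * exp((mu - sigma^2/2) t + sigma B_t).
With mu = -1/2, sigma = 4, x_0 = 2, this gives:
  X_t = 2 * exp((-17/2) * t + (4) * B_t).
Since sigma*B_t ~ Normal(0, sigma^2 t), E[exp(sigma*B_t)] = exp(sigma^2 t / 2); so E[X_t] = x_0 * exp((mu - sigma^2/2) t) * exp(sigma^2 t / 2) = x_0 * exp(mu t) = 2*exp(-t/2).
Var(X_t) = E[X_t^2] - (E[X_t])^2 = x_0^2 * exp(2 mu t) * (exp(sigma^2 t) - 1) = (4*exp(16*t) - 4)*exp(-t).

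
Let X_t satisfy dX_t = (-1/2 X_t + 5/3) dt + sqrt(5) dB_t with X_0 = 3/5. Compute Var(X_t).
Var(X_t) = 5 - 5*exp(-t)

The variance V(t) = Var(X_t) satisfies V'(t) = 2 a V(t) + c^2 with V(0) = 0 (drift coefficient is linear in X, diffusion is constant). With a = -1/2, c = sqrt(5), the solution is
  V(t) = (c^2 / (2 a)) * (exp(2 a t) - 1)
       = (sqrt(5)^2 / (2*(-1/2))) * (exp((-1) t) - 1)
       = 5 - 5*exp(-t).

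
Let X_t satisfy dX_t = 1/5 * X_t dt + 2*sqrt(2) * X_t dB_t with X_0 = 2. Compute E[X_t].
E[X_t] = 2*exp(t/5)

For GBM dX = mu X dt + sigma X dB with X_0 = x_0, apply Itô to Y = log X: dY = (mu - sigma^2/2) dt + sigma dB, so Y_t = log(x_0) + (mu - sigma^2/2) t + sigma B_t and hence X_t = x_0 * exp((mu - sigma^2/2) t + sigma B_t).
With mu = 1/5, sigma = 2*sqrt(2), x_0 = 2, this gives:
  X_t = 2 * exp((-19/5) * t + (2*sqrt(2)) * B_t).
Since sigma*B_t ~ Normal(0, sigma^2 t), E[exp(sigma*B_t)] = exp(sigma^2 t / 2); so E[X_t] = x_0 * exp((mu - sigma^2/2) t) * exp(sigma^2 t / 2) = x_0 * exp(mu t) = 2*exp(t/5).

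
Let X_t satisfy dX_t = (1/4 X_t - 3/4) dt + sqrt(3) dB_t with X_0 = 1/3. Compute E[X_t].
E[X_t] = 3 - 8*exp(t/4)/3

Taking expectations and using E[dB_t] = 0, the mean m(t) = E[X_t] satisfies the ODE m'(t) = a m(t) + b with m(0) = x_0. With a = 1/4, b = -3/4, x_0 = 1/3, the solution is
  m(t) = x_0 * exp(a t) + (b/a) * (exp(a t) - 1)
       = (1/3) * exp((1/4) t) + ((-3/4)/(1/4)) * (exp((1/4) t) - 1)
       = 3 - 8*exp(t/4)/3.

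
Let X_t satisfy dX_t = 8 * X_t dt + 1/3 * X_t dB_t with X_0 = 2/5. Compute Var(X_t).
Var(X_t) = 4*(exp(t/9) - 1)*exp(16*t)/25

For GBM dX = mu X dt + sigma X dB with X_0 = x_0, apply Itô to Y = log X: dY = (mu - sigma^2/2) dt + sigma dB, so Y_t = log(x_0) + (mu - sigma^2/2) t + sigma B_t and hence X_t = x_0 * exp((mu - sigma^2/2) t + sigma B_t).
With mu = 8, sigma = 1/3, x_0 = 2/5, this gives:
  X_t = 2/5 * exp((143/18) * t + (1/3) * B_t).
Since sigma*B_t ~ Normal(0, sigma^2 t), E[exp(sigma*B_t)] = exp(sigma^2 t / 2); so E[X_t] = x_0 * exp((mu - sigma^2/2) t) * exp(sigma^2 t / 2) = x_0 * exp(mu t) = 2*exp(8*t)/5.
Var(X_t) = E[X_t^2] - (E[X_t])^2 = x_0^2 * exp(2 mu t) * (exp(sigma^2 t) - 1) = 4*(exp(t/9) - 1)*exp(16*t)/25.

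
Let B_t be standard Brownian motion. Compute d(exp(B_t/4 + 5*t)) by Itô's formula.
d(exp(B_t/4 + 5*t)) = (161*exp(B_t/4 + 5*t)/32) dt + (exp(B_t/4 + 5*t)/4) dB_t

Itô's formula for f(t, x): d f(t, B_t) = (f_t + (1/2) f_xx) dt + f_x dB_t. Compute partials of f(t, x) = exp(5*t + x/4):
  f_t(t,x)  = 5*exp(5*t + x/4)
  f_x(t,x)  = exp(5*t + x/4)/4
  f_xx(t,x) = exp(5*t + x/4)/16
Assemble drift = f_t + (1/2) f_xx = 161*exp(5*t + x/4)/32 and diffusion = f_x = exp(5*t + x/4)/4. Substituting x = B_t:
  d(exp(B_t/4 + 5*t)) = (161*exp(B_t/4 + 5*t)/32) dt + (exp(B_t/4 + 5*t)/4) dB_t.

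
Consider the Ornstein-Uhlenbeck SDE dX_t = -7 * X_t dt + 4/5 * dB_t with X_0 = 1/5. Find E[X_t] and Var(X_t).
E[X_t] = exp(-7*t)/5; Var(X_t) = 8/175 - 8*exp(-14*t)/175

The OU SDE dX = -theta X dt + sigma dB admits the integrating factor exp(theta t): d(exp(theta t) X_t) = sigma exp(theta t) dB_t. Integrating from 0 to t:
  X_t = x_0 * exp(-theta t) + sigma * int_0^t exp(-theta (t-s)) dB_s.
The Itô integral has mean 0 and (by the Itô isometry) variance sigma^2 * int_0^t exp(-2 theta (t - s)) ds = sigma^2 * (1 - exp(-2 theta t)) / (2 theta).
With theta = 7, sigma = 4/5, x_0 = 1/5:
  E[X_t] = 1/5 * exp(-7 t) = exp(-7*t)/5
  Var(X_t) = (4/5)^2 * (1 - exp(-2*7 t)) / (2 * 7) = 8/175 - 8*exp(-14*t)/175.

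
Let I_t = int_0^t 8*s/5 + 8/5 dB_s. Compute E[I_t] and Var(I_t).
E[I_t] = 0; Var(I_t) = 64*t*(t^2 + 3*t + 3)/75

The Itô integral of a deterministic integrand f(s) has mean 0 because each increment f(s) * (B_{s+ds} - B_s) has mean 0. By the Itô isometry:
  Var( int_0^t f(s) dB_s ) = E[ (int_0^t f(s) dB_s)^2 ] = int_0^t f(s)^2 ds.
Here f(s) = 8*s/5 + 8/5, so f(s)^2 = 64*(s + 1)^2/25. Integrate:
  int_0^t (64*(s + 1)^2/25) ds = 64*t*(t^2 + 3*t + 3)/75.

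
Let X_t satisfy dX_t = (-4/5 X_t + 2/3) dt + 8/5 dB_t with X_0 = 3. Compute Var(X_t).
Var(X_t) = 8/5 - 8*exp(-8*t/5)/5

The variance V(t) = Var(X_t) satisfies V'(t) = 2 a V(t) + c^2 with V(0) = 0 (drift coefficient is linear in X, diffusion is constant). With a = -4/5, c = 8/5, the solution is
  V(t) = (c^2 / (2 a)) * (exp(2 a t) - 1)
       = ((8/5)^2 / (2*(-4/5))) * (exp((-8/5) t) - 1)
       = 8/5 - 8*exp(-8*t/5)/5.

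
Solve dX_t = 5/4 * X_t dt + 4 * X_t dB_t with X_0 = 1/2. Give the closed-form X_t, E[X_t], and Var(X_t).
X_t = 1/2 * exp((-27/4) t + (4) B_t); E[X_t] = exp(5*t/4)/2; Var(X_t) = (exp(16*t) - 1)*exp(5*t/2)/4

For GBM dX = mu X dt + sigma X dB with X_0 = x_0, apply Itô to Y = log X: dY = (mu - sigma^2/2) dt + sigma dB, so Y_t = log(x_0) + (mu - sigma^2/2) t + sigma B_t and hence X_t = x_0 * exp((mu - sigma^2/2) t + sigma B_t).
With mu = 5/4, sigma = 4, x_0 = 1/2, this gives:
  X_t = 1/2 * exp((-27/4) * t + (4) * B_t).
Since sigma*B_t ~ Normal(0, sigma^2 t), E[exp(sigma*B_t)] = exp(sigma^2 t / 2); so E[X_t] = x_0 * exp((mu - sigma^2/2) t) * exp(sigma^2 t / 2) = x_0 * exp(mu t) = exp(5*t/4)/2.
Var(X_t) = E[X_t^2] - (E[X_t])^2 = x_0^2 * exp(2 mu t) * (exp(sigma^2 t) - 1) = (exp(16*t) - 1)*exp(5*t/2)/4.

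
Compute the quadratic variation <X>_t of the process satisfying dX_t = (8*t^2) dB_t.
<X>_t = 64*t^5/5

For an Itô process dX_t = a(t) dt + b(t) dB_t, the quadratic variation is <X>_t = int_0^t b(s)^2 ds (the drift term does not contribute). Here b(s) = 8*s^2, so
  b(s)^2 = 64*s^4.
Integrating from 0 to t:
  <X>_t = int_0^t (64*s^4) ds = 64*t^5/5.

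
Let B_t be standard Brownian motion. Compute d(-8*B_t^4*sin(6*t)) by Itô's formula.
d(-8*B_t^4*sin(6*t)) = (-48*B_t^2*(B_t^2*cos(6*t) + sin(6*t))) dt + (-32*B_t^3*sin(6*t)) dB_t

Itô's formula for f(t, x): d f(t, B_t) = (f_t + (1/2) f_xx) dt + f_x dB_t. Compute partials of f(t, x) = -8*x^4*sin(6*t):
  f_t(t,x)  = -48*x^4*cos(6*t)
  f_x(t,x)  = -32*x^3*sin(6*t)
  f_xx(t,x) = -96*x^2*sin(6*t)
Assemble drift = f_t + (1/2) f_xx = -48*x^2*(x^2*cos(6*t) + sin(6*t)) and diffusion = f_x = -32*x^3*sin(6*t). Substituting x = B_t:
  d(-8*B_t^4*sin(6*t)) = (-48*B_t^2*(B_t^2*cos(6*t) + sin(6*t))) dt + (-32*B_t^3*sin(6*t)) dB_t.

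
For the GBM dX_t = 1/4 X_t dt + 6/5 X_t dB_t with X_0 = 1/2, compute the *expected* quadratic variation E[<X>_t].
E[<X>_t] = 18*exp(97*t/50)/97 - 18/97

<X>_t = int_0^t ((6/5) * X_s)^2 ds. Taking expectation inside the integral: E[<X>_t] = (6/5)^2 * int_0^t E[X_s^2] ds. For GBM, E[X_s^2] = x_0^2 * exp((2 mu + sigma^2) s). Integrating:
  E[<X>_t] = (6/5)^2 * (1/2)^2 * (exp((2*(1/4) + (6/5)^2) t) - 1) / (2*(1/4) + (6/5)^2)
           = (6/5)^2 * (1/2)^2 * (exp((97/50) t) - 1) / (97/50) = 18*exp(97*t/50)/97 - 18/97.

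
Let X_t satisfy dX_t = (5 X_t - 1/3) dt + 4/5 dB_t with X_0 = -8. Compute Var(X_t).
Var(X_t) = 8*exp(10*t)/125 - 8/125

The variance V(t) = Var(X_t) satisfies V'(t) = 2 a V(t) + c^2 with V(0) = 0 (drift coefficient is linear in X, diffusion is constant). With a = 5, c = 4/5, the solution is
  V(t) = (c^2 / (2 a)) * (exp(2 a t) - 1)
       = ((4/5)^2 / (2*5)) * (exp(10 t) - 1)
       = 8*exp(10*t)/125 - 8/125.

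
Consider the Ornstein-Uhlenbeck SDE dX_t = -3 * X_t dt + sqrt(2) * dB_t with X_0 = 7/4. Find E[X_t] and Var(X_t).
E[X_t] = 7*exp(-3*t)/4; Var(X_t) = 1/3 - exp(-6*t)/3

The OU SDE dX = -theta X dt + sigma dB admits the integrating factor exp(theta t): d(exp(theta t) X_t) = sigma exp(theta t) dB_t. Integrating from 0 to t:
  X_t = x_0 * exp(-theta t) + sigma * int_0^t exp(-theta (t-s)) dB_s.
The Itô integral has mean 0 and (by the Itô isometry) variance sigma^2 * int_0^t exp(-2 theta (t - s)) ds = sigma^2 * (1 - exp(-2 theta t)) / (2 theta).
With theta = 3, sigma = sqrt(2), x_0 = 7/4:
  E[X_t] = 7/4 * exp(-3 t) = 7*exp(-3*t)/4
  Var(X_t) = (sqrt(2))^2 * (1 - exp(-2*3 t)) / (2 * 3) = 1/3 - exp(-6*t)/3.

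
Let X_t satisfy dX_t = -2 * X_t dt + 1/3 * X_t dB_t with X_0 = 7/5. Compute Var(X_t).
Var(X_t) = (49*exp(t/9) - 49)*exp(-4*t)/25

For GBM dX = mu X dt + sigma X dB with X_0 = x_0, apply Itô to Y = log X: dY = (mu - sigma^2/2) dt + sigma dB, so Y_t = log(x_0) + (mu - sigma^2/2) t + sigma B_t and hence X_t = x_0 * exp((mu - sigma^2/2) t + sigma B_t).
With mu = -2, sigma = 1/3, x_0 = 7/5, this gives:
  X_t = 7/5 * exp((-37/18) * t + (1/3) * B_t).
Since sigma*B_t ~ Normal(0, sigma^2 t), E[exp(sigma*B_t)] = exp(sigma^2 t / 2); so E[X_t] = x_0 * exp((mu - sigma^2/2) t) * exp(sigma^2 t / 2) = x_0 * exp(mu t) = 7*exp(-2*t)/5.
Var(X_t) = E[X_t^2] - (E[X_t])^2 = x_0^2 * exp(2 mu t) * (exp(sigma^2 t) - 1) = (49*exp(t/9) - 49)*exp(-4*t)/25.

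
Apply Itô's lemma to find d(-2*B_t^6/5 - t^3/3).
d(-2*B_t^6/5 - t^3/3) = (-6*B_t^4 - t^2) dt + (-12*B_t^5/5) dB_t

Itô's formula for f(t, x): d f(t, B_t) = (f_t + (1/2) f_xx) dt + f_x dB_t. Compute partials of f(t, x) = -t^3/3 - 2*x^6/5:
  f_t(t,x)  = -t^2
  f_x(t,x)  = -12*x^5/5
  f_xx(t,x) = -12*x^4
Assemble drift = f_t + (1/2) f_xx = -t^2 - 6*x^4 and diffusion = f_x = -12*x^5/5. Substituting x = B_t:
  d(-2*B_t^6/5 - t^3/3) = (-6*B_t^4 - t^2) dt + (-12*B_t^5/5) dB_t.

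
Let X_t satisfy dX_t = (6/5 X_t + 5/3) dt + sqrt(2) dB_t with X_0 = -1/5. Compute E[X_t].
E[X_t] = 107*exp(6*t/5)/90 - 25/18

Taking expectations and using E[dB_t] = 0, the mean m(t) = E[X_t] satisfies the ODE m'(t) = a m(t) + b with m(0) = x_0. With a = 6/5, b = 5/3, x_0 = -1/5, the solution is
  m(t) = x_0 * exp(a t) + (b/a) * (exp(a t) - 1)
       = (-1/5) * exp((6/5) t) + ((5/3)/(6/5)) * (exp((6/5) t) - 1)
       = 107*exp(6*t/5)/90 - 25/18.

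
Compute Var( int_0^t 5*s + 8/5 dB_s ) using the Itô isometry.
Var = t*(625*t^2 + 600*t + 192)/75

The Itô integral of a deterministic integrand f(s) has mean 0 because each increment f(s) * (B_{s+ds} - B_s) has mean 0. By the Itô isometry:
  Var( int_0^t f(s) dB_s ) = E[ (int_0^t f(s) dB_s)^2 ] = int_0^t f(s)^2 ds.
Here f(s) = 5*s + 8/5, so f(s)^2 = (25*s + 8)^2/25. Integrate:
  int_0^t ((25*s + 8)^2/25) ds = t*(625*t^2 + 600*t + 192)/75.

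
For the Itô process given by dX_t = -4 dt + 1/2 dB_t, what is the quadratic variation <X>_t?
<X>_t = t/4

For an Itô process dX_t = a(t) dt + b(t) dB_t, the quadratic variation is <X>_t = int_0^t b(s)^2 ds (the drift term does not contribute). Here b(s) = 1/2, so
  b(s)^2 = 1/4.
Integrating from 0 to t:
  <X>_t = int_0^t (1/4) ds = t/4.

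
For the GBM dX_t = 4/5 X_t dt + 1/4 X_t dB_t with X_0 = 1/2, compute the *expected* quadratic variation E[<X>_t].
E[<X>_t] = 5*exp(133*t/80)/532 - 5/532

<X>_t = int_0^t ((1/4) * X_s)^2 ds. Taking expectation inside the integral: E[<X>_t] = (1/4)^2 * int_0^t E[X_s^2] ds. For GBM, E[X_s^2] = x_0^2 * exp((2 mu + sigma^2) s). Integrating:
  E[<X>_t] = (1/4)^2 * (1/2)^2 * (exp((2*(4/5) + (1/4)^2) t) - 1) / (2*(4/5) + (1/4)^2)
           = (1/4)^2 * (1/2)^2 * (exp((133/80) t) - 1) / (133/80) = 5*exp(133*t/80)/532 - 5/532.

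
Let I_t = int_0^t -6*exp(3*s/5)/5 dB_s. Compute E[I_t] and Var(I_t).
E[I_t] = 0; Var(I_t) = 6*exp(6*t/5)/5 - 6/5

The Itô integral of a deterministic integrand f(s) has mean 0 because each increment f(s) * (B_{s+ds} - B_s) has mean 0. By the Itô isometry:
  Var( int_0^t f(s) dB_s ) = E[ (int_0^t f(s) dB_s)^2 ] = int_0^t f(s)^2 ds.
Here f(s) = -6*exp(3*s/5)/5, so f(s)^2 = 36*exp(6*s/5)/25. Integrate:
  int_0^t (36*exp(6*s/5)/25) ds = 6*exp(6*t/5)/5 - 6/5.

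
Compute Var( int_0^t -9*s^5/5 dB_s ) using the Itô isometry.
Var = 81*t^11/275

The Itô integral of a deterministic integrand f(s) has mean 0 because each increment f(s) * (B_{s+ds} - B_s) has mean 0. By the Itô isometry:
  Var( int_0^t f(s) dB_s ) = E[ (int_0^t f(s) dB_s)^2 ] = int_0^t f(s)^2 ds.
Here f(s) = -9*s^5/5, so f(s)^2 = 81*s^10/25. Integrate:
  int_0^t (81*s^10/25) ds = 81*t^11/275.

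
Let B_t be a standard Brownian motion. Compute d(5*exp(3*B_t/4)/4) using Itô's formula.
d(5*exp(3*B_t/4)/4) = (45*exp(3*B_t/4)/128) dt + (15*exp(3*B_t/4)/16) dB_t

Itô's formula for f(B_t) gives d f(B_t) = f'(B_t) dB_t + (1/2) f''(B_t) dt. Compute derivatives of f(x) = 5*exp(3*x/4)/4:
  f'(x)  = 15*exp(3*x/4)/16
  f''(x) = 45*exp(3*x/4)/64
Substitute x = B_t and multiply the f'' term by 1/2:
  drift     = (1/2) * (45*exp(3*x/4)/64) evaluated at B_t = 45*exp(3*B_t/4)/128
  diffusion = (15*exp(3*x/4)/16) evaluated at B_t = 15*exp(3*B_t/4)/16
Therefore d(5*exp(3*B_t/4)/4) = (45*exp(3*B_t/4)/128) dt + (15*exp(3*B_t/4)/16) dB_t.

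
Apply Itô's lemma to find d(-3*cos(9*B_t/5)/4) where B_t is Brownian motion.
d(-3*cos(9*B_t/5)/4) = (243*cos(9*B_t/5)/200) dt + (27*sin(9*B_t/5)/20) dB_t

Itô's formula for f(B_t) gives d f(B_t) = f'(B_t) dB_t + (1/2) f''(B_t) dt. Compute derivatives of f(x) = -3*cos(9*x/5)/4:
  f'(x)  = 27*sin(9*x/5)/20
  f''(x) = 243*cos(9*x/5)/100
Substitute x = B_t and multiply the f'' term by 1/2:
  drift     = (1/2) * (243*cos(9*x/5)/100) evaluated at B_t = 243*cos(9*B_t/5)/200
  diffusion = (27*sin(9*x/5)/20) evaluated at B_t = 27*sin(9*B_t/5)/20
Therefore d(-3*cos(9*B_t/5)/4) = (243*cos(9*B_t/5)/200) dt + (27*sin(9*B_t/5)/20) dB_t.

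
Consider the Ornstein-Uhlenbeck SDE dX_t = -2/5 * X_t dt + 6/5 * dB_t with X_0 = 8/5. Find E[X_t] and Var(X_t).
E[X_t] = 8*exp(-2*t/5)/5; Var(X_t) = 9/5 - 9*exp(-4*t/5)/5

The OU SDE dX = -theta X dt + sigma dB admits the integrating factor exp(theta t): d(exp(theta t) X_t) = sigma exp(theta t) dB_t. Integrating from 0 to t:
  X_t = x_0 * exp(-theta t) + sigma * int_0^t exp(-theta (t-s)) dB_s.
The Itô integral has mean 0 and (by the Itô isometry) variance sigma^2 * int_0^t exp(-2 theta (t - s)) ds = sigma^2 * (1 - exp(-2 theta t)) / (2 theta).
With theta = 2/5, sigma = 6/5, x_0 = 8/5:
  E[X_t] = 8/5 * exp(-2/5 t) = 8*exp(-2*t/5)/5
  Var(X_t) = (6/5)^2 * (1 - exp(-2*2/5 t)) / (2 * 2/5) = 9/5 - 9*exp(-4*t/5)/5.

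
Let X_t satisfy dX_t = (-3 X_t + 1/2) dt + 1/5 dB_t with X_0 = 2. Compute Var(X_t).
Var(X_t) = 1/150 - exp(-6*t)/150

The variance V(t) = Var(X_t) satisfies V'(t) = 2 a V(t) + c^2 with V(0) = 0 (drift coefficient is linear in X, diffusion is constant). With a = -3, c = 1/5, the solution is
  V(t) = (c^2 / (2 a)) * (exp(2 a t) - 1)
       = ((1/5)^2 / (2*(-3))) * (exp((-6) t) - 1)
       = 1/150 - exp(-6*t)/150.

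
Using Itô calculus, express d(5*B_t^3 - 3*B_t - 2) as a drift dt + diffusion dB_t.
d(5*B_t^3 - 3*B_t - 2) = (15*B_t) dt + (15*B_t^2 - 3) dB_t

Itô's formula for f(B_t) gives d f(B_t) = f'(B_t) dB_t + (1/2) f''(B_t) dt. Compute derivatives of f(x) = 5*x^3 - 3*x - 2:
  f'(x)  = 15*x^2 - 3
  f''(x) = 30*x
Substitute x = B_t and multiply the f'' term by 1/2:
  drift     = (1/2) * (30*x) evaluated at B_t = 15*B_t
  diffusion = (15*x^2 - 3) evaluated at B_t = 15*B_t^2 - 3
Therefore d(5*B_t^3 - 3*B_t - 2) = (15*B_t) dt + (15*B_t^2 - 3) dB_t.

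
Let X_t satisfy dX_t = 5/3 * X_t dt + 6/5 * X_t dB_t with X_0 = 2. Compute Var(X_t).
Var(X_t) = 4*(exp(36*t/25) - 1)*exp(10*t/3)

For GBM dX = mu X dt + sigma X dB with X_0 = x_0, apply Itô to Y = log X: dY = (mu - sigma^2/2) dt + sigma dB, so Y_t = log(x_0) + (mu - sigma^2/2) t + sigma B_t and hence X_t = x_0 * exp((mu - sigma^2/2) t + sigma B_t).
With mu = 5/3, sigma = 6/5, x_0 = 2, this gives:
  X_t = 2 * exp((71/75) * t + (6/5) * B_t).
Since sigma*B_t ~ Normal(0, sigma^2 t), E[exp(sigma*B_t)] = exp(sigma^2 t / 2); so E[X_t] = x_0 * exp((mu - sigma^2/2) t) * exp(sigma^2 t / 2) = x_0 * exp(mu t) = 2*exp(5*t/3).
Var(X_t) = E[X_t^2] - (E[X_t])^2 = x_0^2 * exp(2 mu t) * (exp(sigma^2 t) - 1) = 4*(exp(36*t/25) - 1)*exp(10*t/3).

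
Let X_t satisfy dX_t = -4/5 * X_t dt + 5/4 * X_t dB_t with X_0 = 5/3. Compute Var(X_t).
Var(X_t) = (25*exp(25*t/16) - 25)*exp(-8*t/5)/9

For GBM dX = mu X dt + sigma X dB with X_0 = x_0, apply Itô to Y = log X: dY = (mu - sigma^2/2) dt + sigma dB, so Y_t = log(x_0) + (mu - sigma^2/2) t + sigma B_t and hence X_t = x_0 * exp((mu - sigma^2/2) t + sigma B_t).
With mu = -4/5, sigma = 5/4, x_0 = 5/3, this gives:
  X_t = 5/3 * exp((-253/160) * t + (5/4) * B_t).
Since sigma*B_t ~ Normal(0, sigma^2 t), E[exp(sigma*B_t)] = exp(sigma^2 t / 2); so E[X_t] = x_0 * exp((mu - sigma^2/2) t) * exp(sigma^2 t / 2) = x_0 * exp(mu t) = 5*exp(-4*t/5)/3.
Var(X_t) = E[X_t^2] - (E[X_t])^2 = x_0^2 * exp(2 mu t) * (exp(sigma^2 t) - 1) = (25*exp(25*t/16) - 25)*exp(-8*t/5)/9.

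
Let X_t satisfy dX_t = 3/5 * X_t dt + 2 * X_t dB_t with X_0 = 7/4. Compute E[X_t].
E[X_t] = 7*exp(3*t/5)/4

For GBM dX = mu X dt + sigma X dB with X_0 = x_0, apply Itô to Y = log X: dY = (mu - sigma^2/2) dt + sigma dB, so Y_t = log(x_0) + (mu - sigma^2/2) t + sigma B_t and hence X_t = x_0 * exp((mu - sigma^2/2) t + sigma B_t).
With mu = 3/5, sigma = 2, x_0 = 7/4, this gives:
  X_t = 7/4 * exp((-7/5) * t + (2) * B_t).
Since sigma*B_t ~ Normal(0, sigma^2 t), E[exp(sigma*B_t)] = exp(sigma^2 t / 2); so E[X_t] = x_0 * exp((mu - sigma^2/2) t) * exp(sigma^2 t / 2) = x_0 * exp(mu t) = 7*exp(3*t/5)/4.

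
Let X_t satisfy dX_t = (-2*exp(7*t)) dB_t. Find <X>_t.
<X>_t = 2*exp(14*t)/7 - 2/7

For an Itô process dX_t = a(t) dt + b(t) dB_t, the quadratic variation is <X>_t = int_0^t b(s)^2 ds (the drift term does not contribute). Here b(s) = -2*exp(7*s), so
  b(s)^2 = 4*exp(14*s).
Integrating from 0 to t:
  <X>_t = int_0^t (4*exp(14*s)) ds = 2*exp(14*t)/7 - 2/7.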